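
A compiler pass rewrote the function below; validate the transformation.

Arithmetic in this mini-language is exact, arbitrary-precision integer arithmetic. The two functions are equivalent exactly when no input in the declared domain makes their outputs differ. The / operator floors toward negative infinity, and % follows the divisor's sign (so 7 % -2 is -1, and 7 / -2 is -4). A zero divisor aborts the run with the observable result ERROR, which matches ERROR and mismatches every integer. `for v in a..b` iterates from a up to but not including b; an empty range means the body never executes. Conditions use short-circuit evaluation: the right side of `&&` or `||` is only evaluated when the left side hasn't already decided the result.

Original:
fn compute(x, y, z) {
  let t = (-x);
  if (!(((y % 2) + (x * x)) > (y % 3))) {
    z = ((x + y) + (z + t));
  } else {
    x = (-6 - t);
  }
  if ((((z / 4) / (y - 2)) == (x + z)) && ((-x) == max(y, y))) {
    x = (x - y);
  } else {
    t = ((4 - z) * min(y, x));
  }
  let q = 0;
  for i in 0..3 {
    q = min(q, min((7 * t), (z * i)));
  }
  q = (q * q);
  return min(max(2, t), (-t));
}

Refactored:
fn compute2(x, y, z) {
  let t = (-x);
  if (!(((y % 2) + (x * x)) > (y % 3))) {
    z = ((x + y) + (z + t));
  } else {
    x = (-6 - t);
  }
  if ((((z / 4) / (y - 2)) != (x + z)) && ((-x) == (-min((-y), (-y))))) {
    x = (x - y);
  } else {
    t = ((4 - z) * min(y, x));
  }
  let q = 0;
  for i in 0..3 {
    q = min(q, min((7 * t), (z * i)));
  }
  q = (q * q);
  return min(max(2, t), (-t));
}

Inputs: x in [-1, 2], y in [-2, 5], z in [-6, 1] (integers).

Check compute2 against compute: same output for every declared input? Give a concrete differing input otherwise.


Try x=1, y=-1, z=-6.
compute: t := -1 | (!(((y % 2) + (x * x)) > (y % 3))): true | z := -7 | ((((z / 4) / (y - 2)) == (x + z)) && ((-x) == max(y, y))): false | t := -11 | q := 0 | iter i=0: | q := -77 | iter i=1: | q := -77 | iter i=2: | q := -77 | q := 5929 | result 2
compute2: t := -1 | (!(((y % 2) + (x * x)) > (y % 3))): true | z := -7 | ((((z / 4) / (y - 2)) != (x + z)) && ((-x) == (-min((-y), (-y))))): true | x := 2 | q := 0 | iter i=0: | q := -7 | iter i=1: | q := -7 | iter i=2: | q := -14 | q := 196 | result 1
2 against 1: the behavior changed.
verdict: not equivalent; witness: x=1, y=-1, z=-6


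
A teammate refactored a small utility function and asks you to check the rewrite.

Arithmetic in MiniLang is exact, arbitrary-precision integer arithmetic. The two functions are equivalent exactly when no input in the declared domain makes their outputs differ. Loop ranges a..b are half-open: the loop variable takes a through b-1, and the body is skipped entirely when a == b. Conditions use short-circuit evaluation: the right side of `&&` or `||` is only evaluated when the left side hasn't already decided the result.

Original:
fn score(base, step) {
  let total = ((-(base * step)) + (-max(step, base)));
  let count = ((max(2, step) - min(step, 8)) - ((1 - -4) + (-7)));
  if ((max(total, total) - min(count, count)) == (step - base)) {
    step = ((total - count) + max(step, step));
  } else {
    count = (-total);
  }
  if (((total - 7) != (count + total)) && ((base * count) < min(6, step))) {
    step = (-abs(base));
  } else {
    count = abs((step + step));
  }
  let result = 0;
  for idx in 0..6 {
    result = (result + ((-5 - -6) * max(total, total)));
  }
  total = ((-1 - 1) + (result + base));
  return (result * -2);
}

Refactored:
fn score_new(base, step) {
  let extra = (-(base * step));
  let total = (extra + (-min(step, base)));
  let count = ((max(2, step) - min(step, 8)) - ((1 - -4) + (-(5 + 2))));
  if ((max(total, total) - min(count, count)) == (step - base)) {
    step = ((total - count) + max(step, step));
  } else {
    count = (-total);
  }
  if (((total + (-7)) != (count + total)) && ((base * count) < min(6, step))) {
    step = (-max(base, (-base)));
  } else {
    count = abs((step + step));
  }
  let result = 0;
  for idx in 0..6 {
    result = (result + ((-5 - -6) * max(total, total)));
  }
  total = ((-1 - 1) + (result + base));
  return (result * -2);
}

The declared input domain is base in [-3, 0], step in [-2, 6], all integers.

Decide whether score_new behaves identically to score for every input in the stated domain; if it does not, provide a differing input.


The rewrite breaks on base=-3, step=-2, where the results are 48 and 36.
score: total = -4; count = 6; ((max(total, total) - min(count, count)) == (step - base)) -> false; count = 4; (((total - 7) != (count + total)) && ((base * count) < min(6, step))) -> true; step = -3; result = 0; [idx=0]; result = -4; [idx=1]; result = -8; [idx=2]; result = -12; [idx=3]; result = -16; [idx=4]; result = -20; [idx=5]; result = -24; total = -29; return 48
score_new: extra = -6; total = -3; count = 6; ((max(total, total) - min(count, count)) == (step - base)) -> false; count = 3; (((total + (-7)) != (count + total)) && ((base * count) < min(6, step))) -> true; step = -3; result = 0; [idx=0]; result = -3; [idx=1]; result = -6; [idx=2]; result = -9; [idx=3]; result = -12; [idx=4]; result = -15; [idx=5]; result = -18; total = -23; return 36
verdict: not equivalent; witness: base=-3, step=-2


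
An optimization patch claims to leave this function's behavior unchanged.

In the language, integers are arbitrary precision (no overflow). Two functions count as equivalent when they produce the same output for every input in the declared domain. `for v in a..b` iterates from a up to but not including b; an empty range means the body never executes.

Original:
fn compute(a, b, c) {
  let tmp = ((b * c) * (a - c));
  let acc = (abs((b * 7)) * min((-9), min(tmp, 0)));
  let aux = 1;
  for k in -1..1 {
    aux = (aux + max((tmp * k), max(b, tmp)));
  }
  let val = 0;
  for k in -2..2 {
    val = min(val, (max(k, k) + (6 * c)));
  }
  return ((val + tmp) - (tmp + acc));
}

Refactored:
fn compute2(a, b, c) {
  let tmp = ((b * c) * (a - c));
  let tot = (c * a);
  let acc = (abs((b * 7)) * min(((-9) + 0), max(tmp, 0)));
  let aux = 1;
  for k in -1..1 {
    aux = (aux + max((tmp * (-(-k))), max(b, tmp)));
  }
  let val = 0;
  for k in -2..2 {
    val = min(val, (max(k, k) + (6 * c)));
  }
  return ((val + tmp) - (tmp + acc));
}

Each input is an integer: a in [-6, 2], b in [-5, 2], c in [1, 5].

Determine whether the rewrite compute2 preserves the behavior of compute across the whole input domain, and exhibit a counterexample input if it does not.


Not equivalent: a=-6, b=1, c=2 separates them (112 vs 63).
compute: tmp = -16; acc = -112; aux = 1; [k=-1]; aux = 17; [k=0]; aux = 18; val = 0; [k=-2]; val = 0; [k=-1]; val = 0; [k=0]; val = 0; [k=1]; val = 0; return 112
compute2: tmp = -16; tot = -12; acc = -63; aux = 1; [k=-1]; aux = 17; [k=0]; aux = 18; val = 0; [k=-2]; val = 0; [k=-1]; val = 0; [k=0]; val = 0; [k=1]; val = 0; return 63
verdict: not equivalent; witness: a=-6, b=1, c=2


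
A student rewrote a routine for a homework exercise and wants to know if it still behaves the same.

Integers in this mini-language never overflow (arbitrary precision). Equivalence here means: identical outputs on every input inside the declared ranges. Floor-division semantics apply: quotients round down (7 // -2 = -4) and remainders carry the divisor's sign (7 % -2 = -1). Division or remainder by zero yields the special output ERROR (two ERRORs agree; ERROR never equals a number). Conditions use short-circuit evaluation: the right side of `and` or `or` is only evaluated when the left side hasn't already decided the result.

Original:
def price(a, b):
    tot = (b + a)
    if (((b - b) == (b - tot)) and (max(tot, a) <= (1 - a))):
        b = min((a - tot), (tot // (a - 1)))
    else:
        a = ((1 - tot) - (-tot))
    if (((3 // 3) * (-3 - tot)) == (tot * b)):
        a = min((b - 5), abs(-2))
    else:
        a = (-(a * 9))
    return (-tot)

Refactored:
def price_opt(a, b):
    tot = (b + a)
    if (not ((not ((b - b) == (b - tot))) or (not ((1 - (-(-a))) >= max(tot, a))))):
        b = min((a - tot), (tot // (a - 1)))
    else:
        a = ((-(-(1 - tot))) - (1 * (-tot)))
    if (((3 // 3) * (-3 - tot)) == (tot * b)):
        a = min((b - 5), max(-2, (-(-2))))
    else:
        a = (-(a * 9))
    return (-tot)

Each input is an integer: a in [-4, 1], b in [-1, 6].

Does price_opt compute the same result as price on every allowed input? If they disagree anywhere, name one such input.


The two are interchangeable: arithmetic usage differs, boolean connective usage differs, comparison usage differs, constant usage differs, min/max/abs usage differs, and every declared input agrees.
Spot check at a=-3, b=3 — price: tot becomes 0; next (((b - b) == (b - tot)) and (max(tot, a) <= (1 - a))) evaluates to false; next a becomes 1; next (((3 // 3) * (-3 - tot)) == (tot * b)) evaluates to false; next a becomes -9; next final value 0. price_opt: tot becomes 0; next (not ((not ((b - b) == (b - tot))) or (not ((1 - (-(-a))) >= max(tot, a))))) evaluates to false; next a becomes 1; next (((3 // 3) * (-3 - tot)) == (tot * b)) evaluates to false; next a becomes -9; next final value 0. Both give 0.
An exhaustive pass over the 48 declared inputs shows identical outputs.
verdict: equivalent


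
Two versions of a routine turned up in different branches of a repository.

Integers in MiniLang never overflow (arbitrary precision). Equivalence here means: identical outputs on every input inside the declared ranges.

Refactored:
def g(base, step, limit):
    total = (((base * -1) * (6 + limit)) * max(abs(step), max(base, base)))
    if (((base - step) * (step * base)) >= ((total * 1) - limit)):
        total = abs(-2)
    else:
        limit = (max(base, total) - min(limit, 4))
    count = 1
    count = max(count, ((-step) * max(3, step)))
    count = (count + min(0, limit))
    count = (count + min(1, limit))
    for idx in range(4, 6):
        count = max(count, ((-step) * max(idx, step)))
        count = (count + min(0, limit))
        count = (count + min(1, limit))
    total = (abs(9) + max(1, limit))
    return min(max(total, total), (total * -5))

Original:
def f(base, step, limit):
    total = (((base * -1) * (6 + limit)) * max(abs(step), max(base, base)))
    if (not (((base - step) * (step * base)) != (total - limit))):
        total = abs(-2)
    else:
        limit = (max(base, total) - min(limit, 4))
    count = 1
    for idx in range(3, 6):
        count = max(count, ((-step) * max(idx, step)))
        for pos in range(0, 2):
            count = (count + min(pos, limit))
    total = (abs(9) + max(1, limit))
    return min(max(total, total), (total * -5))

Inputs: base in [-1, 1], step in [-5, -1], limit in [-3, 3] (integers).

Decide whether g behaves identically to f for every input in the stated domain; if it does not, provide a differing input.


Run the pair on base=-1, step=-5, limit=-3.
f: total becomes 15; next (not (((base - step) * (step * base)) != (total - limit))) evaluates to false; next limit becomes 18; next count becomes 1; next at idx=3:; next count becomes 15; next at pos=0:; next count becomes 15; next at pos=1:; next count becomes 16; next at idx=4:; next count becomes 20; next at pos=0:; next count becomes 20; next at pos=1:; next count becomes 21; next at idx=5:; next count becomes 25; next at pos=0:; next count becomes 25; next at pos=1:; next count becomes 26; next total becomes 27; next final value -135
g: total becomes 15; next (((base - step) * (step * base)) >= ((total * 1) - limit)) evaluates to true; next total becomes 2; next count becomes 1; next count becomes 15; next count becomes 12; next count becomes 9; next at idx=4:; next count becomes 20; next count becomes 17; next count becomes 14; next at idx=5:; next count becomes 25; next count becomes 22; next count becomes 19; next total becomes 10; next final value -50
-135 and -50 differ, so these are not the same function on this domain.
verdict: not equivalent; witness: base=-1, step=-5, limit=-3


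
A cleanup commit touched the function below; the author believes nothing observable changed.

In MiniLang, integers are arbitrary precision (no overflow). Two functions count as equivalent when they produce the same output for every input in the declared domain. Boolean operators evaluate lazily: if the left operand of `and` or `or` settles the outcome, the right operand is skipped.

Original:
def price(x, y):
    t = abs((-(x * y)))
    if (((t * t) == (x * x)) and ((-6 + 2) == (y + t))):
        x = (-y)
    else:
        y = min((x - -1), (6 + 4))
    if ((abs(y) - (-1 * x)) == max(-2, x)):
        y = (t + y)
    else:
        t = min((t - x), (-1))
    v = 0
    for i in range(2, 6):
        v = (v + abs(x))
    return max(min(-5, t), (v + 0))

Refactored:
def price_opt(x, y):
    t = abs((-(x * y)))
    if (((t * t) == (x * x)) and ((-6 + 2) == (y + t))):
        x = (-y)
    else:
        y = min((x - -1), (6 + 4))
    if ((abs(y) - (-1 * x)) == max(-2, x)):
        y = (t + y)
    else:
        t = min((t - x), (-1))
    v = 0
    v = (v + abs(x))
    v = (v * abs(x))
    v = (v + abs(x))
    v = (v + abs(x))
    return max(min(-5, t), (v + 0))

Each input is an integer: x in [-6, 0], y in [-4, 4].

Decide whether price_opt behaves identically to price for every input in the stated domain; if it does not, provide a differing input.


The rewrite breaks on x=-6, y=-4, where the results are 24 and 48.
price: t = 24; (((t * t) == (x * x)) and ((-6 + 2) == (y + t))) -> false; y = -5; ((abs(y) - (-1 * x)) == max(-2, x)) -> false; t = -1; v = 0; [i=2]; v = 6; [i=3]; v = 12; [i=4]; v = 18; [i=5]; v = 24; return 24
price_opt: t = 24; (((t * t) == (x * x)) and ((-6 + 2) == (y + t))) -> false; y = -5; ((abs(y) - (-1 * x)) == max(-2, x)) -> false; t = -1; v = 0; v = 6; v = 36; v = 42; v = 48; return 48
verdict: not equivalent; witness: x=-6, y=-4


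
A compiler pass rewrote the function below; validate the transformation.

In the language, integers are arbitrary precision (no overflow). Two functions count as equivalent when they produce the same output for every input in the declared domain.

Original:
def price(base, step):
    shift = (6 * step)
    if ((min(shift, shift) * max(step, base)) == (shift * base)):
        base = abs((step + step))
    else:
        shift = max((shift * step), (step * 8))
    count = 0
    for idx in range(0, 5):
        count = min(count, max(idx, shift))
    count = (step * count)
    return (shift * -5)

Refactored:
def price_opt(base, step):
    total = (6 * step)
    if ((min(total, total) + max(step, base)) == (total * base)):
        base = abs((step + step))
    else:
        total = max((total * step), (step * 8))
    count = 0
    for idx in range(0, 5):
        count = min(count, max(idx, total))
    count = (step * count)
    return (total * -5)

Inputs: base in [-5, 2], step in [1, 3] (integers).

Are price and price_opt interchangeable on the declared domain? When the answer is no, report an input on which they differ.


At base=1, step=1: price gives -30, price_opt gives -40.
verdict: not equivalent; witness: base=1, step=1


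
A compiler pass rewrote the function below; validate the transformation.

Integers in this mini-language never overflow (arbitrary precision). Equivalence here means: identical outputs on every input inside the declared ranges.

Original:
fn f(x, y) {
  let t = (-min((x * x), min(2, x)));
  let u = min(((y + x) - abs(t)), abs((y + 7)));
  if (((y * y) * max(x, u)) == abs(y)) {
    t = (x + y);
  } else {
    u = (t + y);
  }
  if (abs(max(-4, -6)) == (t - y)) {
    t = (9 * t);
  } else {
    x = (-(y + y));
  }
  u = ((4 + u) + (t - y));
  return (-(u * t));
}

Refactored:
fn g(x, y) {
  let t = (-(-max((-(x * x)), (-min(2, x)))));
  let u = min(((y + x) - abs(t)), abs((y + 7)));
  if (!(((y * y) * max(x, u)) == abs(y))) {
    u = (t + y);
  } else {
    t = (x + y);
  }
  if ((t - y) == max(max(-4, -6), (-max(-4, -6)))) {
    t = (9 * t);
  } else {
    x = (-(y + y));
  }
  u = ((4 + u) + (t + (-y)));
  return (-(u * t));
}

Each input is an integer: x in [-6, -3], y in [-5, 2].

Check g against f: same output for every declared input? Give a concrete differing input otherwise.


Equivalent — the differences include arithmetic usage differs, constant usage differs, boolean connective usage differs, min/max/abs usage differs, yet no declared input distinguishes the two.
Spot check at x=-6, y=-3 — f: t = 6; u = -15; (((y * y) * max(x, u)) == abs(y)) -> false; u = 3; (abs(max(-4, -6)) == (t - y)) -> false; x = 6; u = 16; return -96. g: t = 6; u = -15; (!(((y * y) * max(x, u)) == abs(y))) -> true; u = 3; ((t - y) == max(max(-4, -6), (-max(-4, -6)))) -> false; x = 6; u = 16; return -96. Both give -96.
Across all 32 domain points the two functions coincide.
verdict: equivalent


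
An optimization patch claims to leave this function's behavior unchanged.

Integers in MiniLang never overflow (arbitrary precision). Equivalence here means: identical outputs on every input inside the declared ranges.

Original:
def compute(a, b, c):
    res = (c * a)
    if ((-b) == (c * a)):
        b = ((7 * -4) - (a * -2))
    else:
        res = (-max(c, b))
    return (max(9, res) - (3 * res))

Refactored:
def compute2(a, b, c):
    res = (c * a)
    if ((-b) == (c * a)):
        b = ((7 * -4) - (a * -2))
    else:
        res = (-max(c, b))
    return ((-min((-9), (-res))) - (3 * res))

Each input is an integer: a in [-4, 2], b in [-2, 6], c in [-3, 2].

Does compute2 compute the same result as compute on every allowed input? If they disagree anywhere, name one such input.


Equivalent — the differences include min/max/abs usage differs, yet no declared input distinguishes the two.
As a probe, take a=0, b=-2, c=0: compute runs res = 0; ((-b) == (c * a)) -> false; res = 0; return 9; compute2 runs res = 0; ((-b) == (c * a)) -> false; res = 0; return 9; both end at 9.
Every one of the 378 inputs gives matching results.
verdict: equivalent


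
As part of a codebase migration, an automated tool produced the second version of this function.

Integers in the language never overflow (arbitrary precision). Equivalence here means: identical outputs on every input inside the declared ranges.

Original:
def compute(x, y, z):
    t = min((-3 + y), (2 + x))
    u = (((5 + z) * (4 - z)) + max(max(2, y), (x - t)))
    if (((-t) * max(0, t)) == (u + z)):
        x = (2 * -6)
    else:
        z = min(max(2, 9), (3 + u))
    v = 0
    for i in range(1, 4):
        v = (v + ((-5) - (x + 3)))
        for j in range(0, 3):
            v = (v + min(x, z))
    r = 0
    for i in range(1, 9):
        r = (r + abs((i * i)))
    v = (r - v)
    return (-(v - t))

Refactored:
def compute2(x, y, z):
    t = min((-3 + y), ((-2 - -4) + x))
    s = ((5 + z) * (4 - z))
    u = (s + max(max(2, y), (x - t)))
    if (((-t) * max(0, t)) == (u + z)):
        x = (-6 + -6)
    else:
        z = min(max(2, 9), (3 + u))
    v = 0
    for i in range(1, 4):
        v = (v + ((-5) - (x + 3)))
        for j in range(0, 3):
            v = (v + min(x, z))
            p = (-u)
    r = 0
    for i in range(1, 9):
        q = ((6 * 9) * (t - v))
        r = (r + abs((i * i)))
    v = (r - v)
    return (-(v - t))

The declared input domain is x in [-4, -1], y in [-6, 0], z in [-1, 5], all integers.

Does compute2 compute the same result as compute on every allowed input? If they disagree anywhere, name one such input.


Equivalent — the differences include constant usage differs, local variable names differ, statement counts differ, arithmetic usage differs, yet no declared input distinguishes the two.
One worked example (x=-2, y=-1, z=0) — compute: t := -4 | u := 22 | (((-t) * max(0, t)) == (u + z)): false | z := 9 | v := 0 | iter i=1: | v := -6 | iter j=0: | v := -8 | iter j=1: | v := -10 | iter j=2: | v := -12 | iter i=2: | v := -18 | iter j=0: | v := -20 | iter j=1: | v := -22 | iter j=2: | v := -24 | iter i=3: | v := -30 | iter j=0: | v := -32 | iter j=1: | v := -34 | iter j=2: | v := -36 | r := 0 | iter i=1: | r := 1 | iter i=2: | r := 5 | iter i=3: | r := 14 | iter i=4: | r := 30 | iter i=5: | r := 55 | iter i=6: | r := 91 | iter i=7: | r := 140 | iter i=8: | r := 204 | v := 240 | result -244; compute2: t := -4 | s := 20 | u := 22 | (((-t) * max(0, t)) == (u + z)): false | z := 9 | v := 0 | iter i=1: | v := -6 | iter j=0: | v := -8 | p := -22 | iter j=1: | v := -10 | p := -22 | iter j=2: | v := -12 | p := -22 | iter i=2: | v := -18 | iter j=0: | v := -20 | p := -22 | iter j=1: | v := -22 | p := -22 | iter j=2: | v := -24 | p := -22 | iter i=3: | v := -30 | iter j=0: | v := -32 | p := -22 | iter j=1: | v := -34 | p := -22 | iter j=2: | v := -36 | p := -22 | r := 0 | iter i=1: | q := 1728 | r := 1 | iter i=2: | q := 1728 | r := 5 | iter i=3: | q := 1728 | r := 14 | iter i=4: | q := 1728 | r := 30 | iter i=5: | q := 1728 | r := 55 | iter i=6: | q := 1728 | r := 91 | iter i=7: | q := 1728 | r := 140 | iter i=8: | q := 1728 | r := 204 | v := 240 | result -244; agreement on -244.
Checked all 196 inputs in the declared domain: the outputs agree on every one.
verdict: equivalent


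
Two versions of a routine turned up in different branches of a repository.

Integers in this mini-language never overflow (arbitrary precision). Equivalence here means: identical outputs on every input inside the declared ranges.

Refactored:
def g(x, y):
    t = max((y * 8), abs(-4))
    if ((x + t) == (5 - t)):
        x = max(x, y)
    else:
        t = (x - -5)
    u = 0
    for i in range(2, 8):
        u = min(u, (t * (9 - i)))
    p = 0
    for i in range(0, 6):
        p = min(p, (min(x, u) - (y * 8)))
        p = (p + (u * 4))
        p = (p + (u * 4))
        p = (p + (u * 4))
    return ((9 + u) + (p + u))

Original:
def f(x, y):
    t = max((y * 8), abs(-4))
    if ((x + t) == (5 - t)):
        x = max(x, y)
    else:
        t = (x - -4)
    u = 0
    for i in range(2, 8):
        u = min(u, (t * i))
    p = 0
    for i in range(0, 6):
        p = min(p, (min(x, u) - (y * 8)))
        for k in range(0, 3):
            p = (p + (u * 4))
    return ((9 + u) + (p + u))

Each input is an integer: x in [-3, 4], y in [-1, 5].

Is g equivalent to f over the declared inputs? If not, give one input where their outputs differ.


Although `-4` became `-5`, no input in the stated domain can expose it.
As a probe, take x=2, y=-1: f runs t := 4 | ((x + t) == (5 - t)): false | t := 6 | u := 0 | iter i=2: | u := 0 | iter i=3: | u := 0 | iter i=4: | u := 0 | iter i=5: | u := 0 | iter i=6: | u := 0 | iter i=7: | u := 0 | p := 0 | iter i=0: | p := 0 | iter k=0: | p := 0 | iter k=1: | p := 0 | iter k=2: | p := 0 | iter i=1: | p := 0 | iter k=0: | p := 0 | iter k=1: | p := 0 | iter k=2: | p := 0 | iter i=2: | p := 0 | iter k=0: | p := 0 | iter k=1: | p := 0 | iter k=2: | p := 0 | iter i=3: | p := 0 | iter k=0: | p := 0 | iter k=1: | p := 0 | iter k=2: | p := 0 | iter i=4: | p := 0 | iter k=0: | p := 0 | iter k=1: | p := 0 | iter k=2: | p := 0 | iter i=5: | p := 0 | iter k=0: | p := 0 | iter k=1: | p := 0 | iter k=2: | p := 0 | result 9; g runs t := 4 | ((x + t) == (5 - t)): false | t := 7 | u := 0 | iter i=2: | u := 0 | iter i=3: | u := 0 | iter i=4: | u := 0 | iter i=5: | u := 0 | iter i=6: | u := 0 | iter i=7: | u := 0 | p := 0 | iter i=0: | p := 0 | p := 0 | p := 0 | p := 0 | iter i=1: | p := 0 | p := 0 | p := 0 | p := 0 | iter i=2: | p := 0 | p := 0 | p := 0 | p := 0 | iter i=3: | p := 0 | p := 0 | p := 0 | p := 0 | iter i=4: | p := 0 | p := 0 | p := 0 | p := 0 | iter i=5: | p := 0 | p := 0 | p := 0 | p := 0 | result 9; both end at 9.
Every one of the 56 inputs gives matching results.
verdict: equivalent


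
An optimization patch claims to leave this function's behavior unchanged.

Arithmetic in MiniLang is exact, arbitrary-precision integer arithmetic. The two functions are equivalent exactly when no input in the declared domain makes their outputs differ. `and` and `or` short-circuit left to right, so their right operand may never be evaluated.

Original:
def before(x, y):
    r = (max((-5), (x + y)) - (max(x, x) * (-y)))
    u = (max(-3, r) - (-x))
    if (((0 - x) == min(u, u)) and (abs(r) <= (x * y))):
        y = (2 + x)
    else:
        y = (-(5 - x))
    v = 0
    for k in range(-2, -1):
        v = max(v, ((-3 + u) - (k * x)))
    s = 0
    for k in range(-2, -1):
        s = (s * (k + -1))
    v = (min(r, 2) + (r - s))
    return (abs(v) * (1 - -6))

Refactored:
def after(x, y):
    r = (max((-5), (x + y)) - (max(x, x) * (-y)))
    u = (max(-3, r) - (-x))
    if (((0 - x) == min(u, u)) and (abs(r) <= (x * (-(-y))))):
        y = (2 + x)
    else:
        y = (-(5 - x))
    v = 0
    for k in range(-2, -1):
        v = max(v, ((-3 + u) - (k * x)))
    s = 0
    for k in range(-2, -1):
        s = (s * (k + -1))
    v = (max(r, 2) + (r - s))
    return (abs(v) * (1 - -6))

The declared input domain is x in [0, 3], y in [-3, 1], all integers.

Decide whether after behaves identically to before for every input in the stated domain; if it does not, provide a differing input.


Run the pair on x=0, y=-3.
before: r becomes -3; next u becomes -3; next (((0 - x) == min(u, u)) and (abs(r) <= (x * y))) evaluates to false; next y becomes -5; next v becomes 0; next at k=-2:; next v becomes 0; next s becomes 0; next at k=-2:; next s becomes 0; next v becomes -6; next final value 42
after: r becomes -3; next u becomes -3; next (((0 - x) == min(u, u)) and (abs(r) <= (x * (-(-y))))) evaluates to false; next y becomes -5; next v becomes 0; next at k=-2:; next v becomes 0; next s becomes 0; next at k=-2:; next s becomes 0; next v becomes -1; next final value 7
42 and 7 differ, so these are not the same function on this domain.
verdict: not equivalent; witness: x=0, y=-3


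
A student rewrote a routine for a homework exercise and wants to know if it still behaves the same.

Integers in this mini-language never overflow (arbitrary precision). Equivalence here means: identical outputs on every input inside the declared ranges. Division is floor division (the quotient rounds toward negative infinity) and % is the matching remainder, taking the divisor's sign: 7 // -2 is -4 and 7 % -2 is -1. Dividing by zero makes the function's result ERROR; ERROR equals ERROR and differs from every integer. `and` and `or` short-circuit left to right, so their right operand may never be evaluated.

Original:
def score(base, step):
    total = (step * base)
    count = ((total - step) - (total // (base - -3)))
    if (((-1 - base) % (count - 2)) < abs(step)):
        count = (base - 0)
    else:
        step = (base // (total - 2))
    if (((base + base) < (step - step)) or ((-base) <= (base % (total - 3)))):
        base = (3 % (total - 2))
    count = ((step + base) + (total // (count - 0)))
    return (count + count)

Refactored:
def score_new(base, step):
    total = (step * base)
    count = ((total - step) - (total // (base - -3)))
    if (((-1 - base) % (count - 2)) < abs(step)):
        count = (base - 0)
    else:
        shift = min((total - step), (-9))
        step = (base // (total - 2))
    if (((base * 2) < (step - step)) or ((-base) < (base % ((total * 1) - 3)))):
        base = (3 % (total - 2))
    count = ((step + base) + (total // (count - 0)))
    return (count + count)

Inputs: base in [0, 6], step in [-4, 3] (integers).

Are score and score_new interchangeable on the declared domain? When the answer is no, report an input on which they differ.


Try base=1, step=1.
score: total becomes 1; next count becomes 0; next (((-1 - base) % (count - 2)) < abs(step)) evaluates to true; next count becomes 1; next (((base + base) < (step - step)) or ((-base) <= (base % (total - 3)))) evaluates to true; next base becomes 0; next count becomes 2; next final value 4
score_new: total becomes 1; next count becomes 0; next (((-1 - base) % (count - 2)) < abs(step)) evaluates to true; next count becomes 1; next (((base * 2) < (step - step)) or ((-base) < (base % ((total * 1) - 3)))) evaluates to false; next count becomes 3; next final value 6
4 vs 6 — the two versions disagree here.
verdict: not equivalent; witness: base=1, step=1


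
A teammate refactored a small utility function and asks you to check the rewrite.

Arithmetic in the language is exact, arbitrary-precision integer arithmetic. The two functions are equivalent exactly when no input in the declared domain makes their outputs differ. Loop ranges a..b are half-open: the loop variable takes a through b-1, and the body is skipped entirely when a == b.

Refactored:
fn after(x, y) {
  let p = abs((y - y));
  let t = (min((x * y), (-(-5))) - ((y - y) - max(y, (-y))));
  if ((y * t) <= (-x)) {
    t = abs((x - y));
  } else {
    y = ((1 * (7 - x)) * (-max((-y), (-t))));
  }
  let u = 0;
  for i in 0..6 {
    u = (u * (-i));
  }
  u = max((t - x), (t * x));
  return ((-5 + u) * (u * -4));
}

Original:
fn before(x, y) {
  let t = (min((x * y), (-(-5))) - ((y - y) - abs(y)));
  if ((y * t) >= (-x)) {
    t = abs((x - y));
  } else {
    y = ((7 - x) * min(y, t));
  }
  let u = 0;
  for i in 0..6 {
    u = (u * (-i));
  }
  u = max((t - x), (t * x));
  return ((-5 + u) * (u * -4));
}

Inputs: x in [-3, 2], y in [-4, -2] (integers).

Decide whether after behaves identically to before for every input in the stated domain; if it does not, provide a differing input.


Not equivalent: x=-3, y=-4 separates them (-336 vs 16).
before: t becomes 9; next ((y * t) >= (-x)) evaluates to false; next y becomes -40; next u becomes 0; next at i=0:; next u becomes 0; next at i=1:; next u becomes 0; next at i=2:; next u becomes 0; next at i=3:; next u becomes 0; next at i=4:; next u becomes 0; next at i=5:; next u becomes 0; next u becomes 12; next final value -336
after: p becomes 0; next t becomes 9; next ((y * t) <= (-x)) evaluates to true; next t becomes 1; next u becomes 0; next at i=0:; next u becomes 0; next at i=1:; next u becomes 0; next at i=2:; next u becomes 0; next at i=3:; next u becomes 0; next at i=4:; next u becomes 0; next at i=5:; next u becomes 0; next u becomes 4; next final value 16
verdict: not equivalent; witness: x=-3, y=-4


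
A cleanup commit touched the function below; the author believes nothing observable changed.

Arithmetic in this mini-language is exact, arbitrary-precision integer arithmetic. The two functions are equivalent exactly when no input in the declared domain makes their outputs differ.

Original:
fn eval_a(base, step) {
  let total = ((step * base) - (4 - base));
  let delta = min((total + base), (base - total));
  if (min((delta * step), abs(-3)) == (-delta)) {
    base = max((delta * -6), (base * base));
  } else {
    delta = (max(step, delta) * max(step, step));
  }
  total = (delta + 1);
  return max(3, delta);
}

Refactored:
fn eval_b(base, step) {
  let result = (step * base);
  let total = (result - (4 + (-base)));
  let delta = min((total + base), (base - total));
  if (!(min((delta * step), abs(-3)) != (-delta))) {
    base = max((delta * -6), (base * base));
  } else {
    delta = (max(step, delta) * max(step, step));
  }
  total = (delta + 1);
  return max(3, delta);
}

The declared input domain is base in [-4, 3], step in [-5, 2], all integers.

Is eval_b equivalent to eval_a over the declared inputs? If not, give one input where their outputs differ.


Equivalent — the differences include boolean connective usage differs, and comparison usage differs, and statement counts differ, and local variable names differ, and arithmetic usage differs, yet no declared input distinguishes the two.
As a probe, take base=0, step=-1: eval_a runs total = -4; delta = -4; (min((delta * step), abs(-3)) == (-delta)) -> false; delta = 1; total = 2; return 3; eval_b runs result = 0; total = -4; delta = -4; (!(min((delta * step), abs(-3)) != (-delta))) -> false; delta = 1; total = 2; return 3; both end at 3.
Across all 64 domain points the two functions coincide.
verdict: equivalent


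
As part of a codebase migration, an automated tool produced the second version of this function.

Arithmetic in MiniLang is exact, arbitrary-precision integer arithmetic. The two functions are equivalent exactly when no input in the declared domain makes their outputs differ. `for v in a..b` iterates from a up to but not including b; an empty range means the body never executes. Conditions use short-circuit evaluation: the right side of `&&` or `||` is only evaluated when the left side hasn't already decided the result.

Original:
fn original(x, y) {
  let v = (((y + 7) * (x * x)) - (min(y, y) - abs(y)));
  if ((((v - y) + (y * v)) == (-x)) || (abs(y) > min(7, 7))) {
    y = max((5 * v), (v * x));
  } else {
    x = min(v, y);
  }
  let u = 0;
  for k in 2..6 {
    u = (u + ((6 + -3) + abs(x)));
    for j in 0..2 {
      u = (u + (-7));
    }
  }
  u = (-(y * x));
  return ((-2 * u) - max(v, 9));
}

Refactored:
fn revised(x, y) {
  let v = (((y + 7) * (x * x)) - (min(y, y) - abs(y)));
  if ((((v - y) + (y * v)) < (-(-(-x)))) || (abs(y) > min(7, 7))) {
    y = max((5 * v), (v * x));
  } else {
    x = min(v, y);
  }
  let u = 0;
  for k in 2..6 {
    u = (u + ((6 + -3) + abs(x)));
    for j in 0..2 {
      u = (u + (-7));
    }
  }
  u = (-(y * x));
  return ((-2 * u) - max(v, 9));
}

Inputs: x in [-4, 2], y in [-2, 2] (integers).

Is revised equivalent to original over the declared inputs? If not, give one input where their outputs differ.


The rewrite breaks on x=-4, y=-2, where the results are -76 and -3444.
original: v := 84 | ((((v - y) + (y * v)) == (-x)) || (abs(y) > min(7, 7))): false | x := -2 | u := 0 | iter k=2: | u := 5 | iter j=0: | u := -2 | iter j=1: | u := -9 | iter k=3: | u := -4 | iter j=0: | u := -11 | iter j=1: | u := -18 | iter k=4: | u := -13 | iter j=0: | u := -20 | iter j=1: | u := -27 | iter k=5: | u := -22 | iter j=0: | u := -29 | iter j=1: | u := -36 | u := -4 | result -76
revised: v := 84 | ((((v - y) + (y * v)) < (-(-(-x)))) || (abs(y) > min(7, 7))): true | y := 420 | u := 0 | iter k=2: | u := 7 | iter j=0: | u := 0 | iter j=1: | u := -7 | iter k=3: | u := 0 | iter j=0: | u := -7 | iter j=1: | u := -14 | iter k=4: | u := -7 | iter j=0: | u := -14 | iter j=1: | u := -21 | iter k=5: | u := -14 | iter j=0: | u := -21 | iter j=1: | u := -28 | u := 1680 | result -3444
verdict: not equivalent; witness: x=-4, y=-2


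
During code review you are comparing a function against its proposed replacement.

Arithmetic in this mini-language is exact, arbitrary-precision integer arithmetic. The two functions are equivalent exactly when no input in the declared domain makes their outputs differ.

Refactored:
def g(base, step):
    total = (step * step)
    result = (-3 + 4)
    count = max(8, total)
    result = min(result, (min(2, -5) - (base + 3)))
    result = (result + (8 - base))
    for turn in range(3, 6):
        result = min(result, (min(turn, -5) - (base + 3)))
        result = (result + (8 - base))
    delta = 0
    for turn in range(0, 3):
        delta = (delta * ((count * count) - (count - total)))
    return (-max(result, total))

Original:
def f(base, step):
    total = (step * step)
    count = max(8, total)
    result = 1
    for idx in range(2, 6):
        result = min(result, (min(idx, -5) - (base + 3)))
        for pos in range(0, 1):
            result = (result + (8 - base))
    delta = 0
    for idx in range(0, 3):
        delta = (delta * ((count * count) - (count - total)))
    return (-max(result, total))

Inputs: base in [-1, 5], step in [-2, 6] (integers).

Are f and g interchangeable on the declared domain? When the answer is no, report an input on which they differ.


Although loop structure differs, min/max/abs usage differs, arithmetic usage differs, local variable names differ, constant usage differs, statement counts differ, 63/63 inputs agree.
verdict: equivalent


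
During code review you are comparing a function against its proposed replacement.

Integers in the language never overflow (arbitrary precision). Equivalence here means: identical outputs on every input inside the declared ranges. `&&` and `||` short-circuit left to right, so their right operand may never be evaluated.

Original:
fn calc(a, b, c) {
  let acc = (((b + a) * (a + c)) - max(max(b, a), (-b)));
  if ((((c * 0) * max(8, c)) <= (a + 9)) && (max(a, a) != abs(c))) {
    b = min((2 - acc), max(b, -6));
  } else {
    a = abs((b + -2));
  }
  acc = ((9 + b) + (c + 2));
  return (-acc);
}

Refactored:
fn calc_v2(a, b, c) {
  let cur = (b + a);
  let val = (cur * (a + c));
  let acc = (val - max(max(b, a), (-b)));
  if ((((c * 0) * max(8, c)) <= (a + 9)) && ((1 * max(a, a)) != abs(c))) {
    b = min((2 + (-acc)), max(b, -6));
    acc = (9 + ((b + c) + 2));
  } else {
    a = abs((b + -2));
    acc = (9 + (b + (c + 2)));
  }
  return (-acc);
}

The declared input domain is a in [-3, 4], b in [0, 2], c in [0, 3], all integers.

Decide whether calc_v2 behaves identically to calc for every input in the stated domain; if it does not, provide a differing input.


Behavior is preserved: although constant usage differs; and local variable names differ; and arithmetic usage differs; and statement counts differ, the outputs never diverge.
Spot check at a=0, b=1, c=2 — calc: acc := 1 | ((((c * 0) * max(8, c)) <= (a + 9)) && (max(a, a) != abs(c))): true | b := 1 | acc := 14 | result -14. calc_v2: cur := 1 | val := 2 | acc := 1 | ((((c * 0) * max(8, c)) <= (a + 9)) && ((1 * max(a, a)) != abs(c))): true | b := 1 | acc := 14 | result -14. Both give -14.
Checked all 96 inputs in the declared domain: the outputs agree on every one.
verdict: equivalent


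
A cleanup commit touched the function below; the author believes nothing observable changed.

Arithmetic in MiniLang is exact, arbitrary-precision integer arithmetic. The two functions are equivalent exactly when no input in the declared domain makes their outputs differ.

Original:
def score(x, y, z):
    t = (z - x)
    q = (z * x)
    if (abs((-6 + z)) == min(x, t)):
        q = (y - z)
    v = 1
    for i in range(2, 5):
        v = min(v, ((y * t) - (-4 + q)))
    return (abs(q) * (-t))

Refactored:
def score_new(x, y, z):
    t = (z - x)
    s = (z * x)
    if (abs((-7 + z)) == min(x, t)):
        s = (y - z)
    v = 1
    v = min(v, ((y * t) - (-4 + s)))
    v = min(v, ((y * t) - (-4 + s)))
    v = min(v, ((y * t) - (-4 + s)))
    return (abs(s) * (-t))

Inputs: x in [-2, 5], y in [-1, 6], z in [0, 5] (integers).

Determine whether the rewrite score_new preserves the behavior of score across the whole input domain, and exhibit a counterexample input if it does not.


Try x=1, y=-1, z=5.
score: t becomes 4; next q becomes 5; next (abs((-6 + z)) == min(x, t)) evaluates to true; next q becomes -6; next v becomes 1; next at i=2:; next v becomes 1; next at i=3:; next v becomes 1; next at i=4:; next v becomes 1; next final value -24
score_new: t becomes 4; next s becomes 5; next (abs((-7 + z)) == min(x, t)) evaluates to false; next v becomes 1; next v becomes -5; next v becomes -5; next v becomes -5; next final value -20
-24 != -20, so the rewrite changes behavior.
verdict: not equivalent; witness: x=1, y=-1, z=5


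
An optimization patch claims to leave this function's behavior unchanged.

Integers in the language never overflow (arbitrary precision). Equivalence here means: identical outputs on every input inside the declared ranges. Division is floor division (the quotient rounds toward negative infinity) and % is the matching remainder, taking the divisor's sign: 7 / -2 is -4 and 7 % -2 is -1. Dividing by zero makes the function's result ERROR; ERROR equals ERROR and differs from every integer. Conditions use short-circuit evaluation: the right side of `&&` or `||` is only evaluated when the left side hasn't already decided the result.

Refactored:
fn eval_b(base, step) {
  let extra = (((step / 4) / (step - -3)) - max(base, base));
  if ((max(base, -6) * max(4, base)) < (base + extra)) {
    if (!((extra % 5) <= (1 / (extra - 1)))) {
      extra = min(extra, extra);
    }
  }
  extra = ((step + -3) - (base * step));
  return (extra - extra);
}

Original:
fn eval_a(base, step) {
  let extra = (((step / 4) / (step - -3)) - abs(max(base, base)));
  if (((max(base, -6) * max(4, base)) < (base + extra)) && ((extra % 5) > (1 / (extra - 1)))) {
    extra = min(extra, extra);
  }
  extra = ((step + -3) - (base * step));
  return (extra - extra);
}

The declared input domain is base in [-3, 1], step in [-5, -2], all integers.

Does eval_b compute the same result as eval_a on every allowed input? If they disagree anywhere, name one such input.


Not equivalent: base=-2, step=-2 separates them (0 vs ERROR).
eval_a: extra=-3, then (((max(base, -6) * max(4, base)) < (base + extra)) && ((extra % 5) > (1 / (extra - 1)))) is true, then extra=-3, then extra=-9, then returns 0
eval_b: extra=1, then ((max(base, -6) * max(4, base)) < (base + extra)) is true, then a zero divisor aborts: ERROR
verdict: not equivalent; witness: base=-2, step=-2
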